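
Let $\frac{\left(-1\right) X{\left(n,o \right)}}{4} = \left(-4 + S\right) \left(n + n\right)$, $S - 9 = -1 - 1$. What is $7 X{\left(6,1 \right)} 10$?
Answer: $-10080$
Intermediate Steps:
$S = 7$ ($S = 9 - 2 = 7$)
$X{\left(n,o \right)} = - 24 n$ ($X{\left(n,o \right)} = - 4 \left(-4 + 7\right) \left(n + n\right) = - 4 \cdot 3 \cdot 2 n = - 4 \cdot 6 n = - 24 n$)
$7 X{\left(6,1 \right)} 10 = 7 \left(\left(-24\right) 6\right) 10 = 7 \left(-144\right) 10 = \left(-1008\right) 10 = -10080$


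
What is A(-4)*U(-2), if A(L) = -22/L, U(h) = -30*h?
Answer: 330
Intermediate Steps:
A(-4)*U(-2) = (-22/(-4))*(-30*(-2)) = -22*(-¼)*60 = (11/2)*60 = 330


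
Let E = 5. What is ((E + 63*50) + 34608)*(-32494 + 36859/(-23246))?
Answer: -28525882559229/23246 ≈ -1.2271e+9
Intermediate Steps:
((E + 63*50) + 34608)*(-32494 + 36859/(-23246)) = ((5 + 63*50) + 34608)*(-32494 + 36859/(-23246)) = ((5 + 3150) + 34608)*(-32494 + 36859*(-1/23246)) = (3155 + 34608)*(-32494 - 36859/23246) = 37763*(-755392383/23246) = -28525882559229/23246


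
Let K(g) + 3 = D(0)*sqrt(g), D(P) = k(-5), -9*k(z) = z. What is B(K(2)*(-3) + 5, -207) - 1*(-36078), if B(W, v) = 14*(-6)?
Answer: 35994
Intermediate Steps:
k(z) = -z/9
D(P) = 5/9 (D(P) = -1/9*(-5) = 5/9)
K(g) = -3 + 5*sqrt(g)/9
B(W, v) = -84
B(K(2)*(-3) + 5, -207) - 1*(-36078) = -84 - 1*(-36078) = -84 + 36078 = 35994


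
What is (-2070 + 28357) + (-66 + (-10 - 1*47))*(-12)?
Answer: 27763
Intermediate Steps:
(-2070 + 28357) + (-66 + (-10 - 1*47))*(-12) = 26287 + (-66 + (-10 - 47))*(-12) = 26287 + (-66 - 57)*(-12) = 26287 - 123*(-12) = 26287 + 1476 = 27763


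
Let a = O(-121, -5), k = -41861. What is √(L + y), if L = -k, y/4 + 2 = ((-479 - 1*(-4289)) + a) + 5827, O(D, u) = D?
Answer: √79917 ≈ 282.70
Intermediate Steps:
a = -121
y = 38056 (y = -8 + 4*(((-479 - 1*(-4289)) - 121) + 5827) = -8 + 4*(((-479 + 4289) - 121) + 5827) = -8 + 4*((3810 - 121) + 5827) = -8 + 4*(3689 + 5827) = -8 + 4*9516 = -8 + 38064 = 38056)
L = 41861 (L = -1*(-41861) = 41861)
√(L + y) = √(41861 + 38056) = √79917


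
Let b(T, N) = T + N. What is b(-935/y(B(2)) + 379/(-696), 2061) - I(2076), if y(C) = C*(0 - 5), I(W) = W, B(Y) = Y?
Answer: 54257/696 ≈ 77.955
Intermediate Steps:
y(C) = -5*C (y(C) = C*(-5) = -5*C)
b(T, N) = N + T
b(-935/y(B(2)) + 379/(-696), 2061) - I(2076) = (2061 + (-935/((-5*2)) + 379/(-696))) - 1*2076 = (2061 + (-935/(-10) + 379*(-1/696))) - 2076 = (2061 + (-935*(-⅒) - 379/696)) - 2076 = (2061 + (187/2 - 379/696)) - 2076 = (2061 + 64697/696) - 2076 = 1499153/696 - 2076 = 54257/696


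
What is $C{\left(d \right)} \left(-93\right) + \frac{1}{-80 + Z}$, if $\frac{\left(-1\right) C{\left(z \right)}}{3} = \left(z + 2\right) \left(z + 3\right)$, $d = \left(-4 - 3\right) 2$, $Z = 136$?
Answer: $\frac{2062369}{56} \approx 36828.0$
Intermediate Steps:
$d = -14$ ($d = \left(-7\right) 2 = -14$)
$C{\left(z \right)} = - 3 \left(2 + z\right) \left(3 + z\right)$ ($C{\left(z \right)} = - 3 \left(z + 2\right) \left(z + 3\right) = - 3 \left(2 + z\right) \left(3 + z\right)$)
$C{\left(d \right)} \left(-93\right) + \frac{1}{-80 + Z} = \left(-18 - -210 - 3 \left(-14\right)^{2}\right) \left(-93\right) + \frac{1}{-80 + 136} = \left(-18 + 210 - 588\right) \left(-93\right) + \frac{1}{56} = \left(-396\right) \left(-93\right) + \frac{1}{56} = 36828 + \frac{1}{56} = \frac{2062369}{56}$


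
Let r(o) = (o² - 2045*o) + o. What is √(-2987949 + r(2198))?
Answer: I*√2649457 ≈ 1627.7*I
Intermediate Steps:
r(o) = o² - 2044*o
√(-2987949 + r(2198)) = √(-2987949 + 2198*(-2044 + 2198)) = √(-2987949 + 2198*154) = √(-2987949 + 338492) = √(-2649457) = I*√2649457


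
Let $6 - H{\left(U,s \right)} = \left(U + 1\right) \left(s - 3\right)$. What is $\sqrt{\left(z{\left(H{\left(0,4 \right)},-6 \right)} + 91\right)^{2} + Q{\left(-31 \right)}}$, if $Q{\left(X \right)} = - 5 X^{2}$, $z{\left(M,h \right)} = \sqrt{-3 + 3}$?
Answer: $2 \sqrt{869} \approx 58.958$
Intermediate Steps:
$H{\left(U,s \right)} = 6 - \left(1 + U\right) \left(-3 + s\right)$ ($H{\left(U,s \right)} = 6 - \left(U + 1\right) \left(s - 3\right) = 6 - \left(1 + U\right) \left(-3 + s\right)$)
$z{\left(M,h \right)} = 0$ ($z{\left(M,h \right)} = \sqrt{0} = 0$)
$\sqrt{\left(z{\left(H{\left(0,4 \right)},-6 \right)} + 91\right)^{2} + Q{\left(-31 \right)}} = \sqrt{\left(0 + 91\right)^{2} - 5 \left(-31\right)^{2}} = \sqrt{91^{2} - 4805} = \sqrt{8281 - 4805} = \sqrt{3476} = 2 \sqrt{869}$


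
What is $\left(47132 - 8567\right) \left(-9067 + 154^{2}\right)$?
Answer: $564938685$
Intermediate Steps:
$\left(47132 - 8567\right) \left(-9067 + 154^{2}\right) = 38565 \left(-9067 + 23716\right) = 38565 \cdot 14649 = 564938685$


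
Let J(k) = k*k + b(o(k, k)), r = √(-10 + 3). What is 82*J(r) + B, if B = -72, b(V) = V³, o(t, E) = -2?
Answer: -1302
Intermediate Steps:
r = I*√7 (r = √(-7) = I*√7 ≈ 2.6458*I)
J(k) = -8 + k² (J(k) = k*k + (-2)³ = k² - 8 = -8 + k²)
82*J(r) + B = 82*(-8 + (I*√7)²) - 72 = 82*(-8 - 7) - 72 = 82*(-15) - 72 = -1230 - 72 = -1302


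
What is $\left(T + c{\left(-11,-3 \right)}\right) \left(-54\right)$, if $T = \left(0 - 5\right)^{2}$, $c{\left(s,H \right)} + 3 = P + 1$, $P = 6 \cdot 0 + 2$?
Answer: $-1350$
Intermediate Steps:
$P = 2$ ($P = 0 + 2 = 2$)
$c{\left(s,H \right)} = 0$ ($c{\left(s,H \right)} = -3 + \left(2 + 1\right) = -3 + 3 = 0$)
$T = 25$ ($T = \left(-5\right)^{2} = 25$)
$\left(T + c{\left(-11,-3 \right)}\right) \left(-54\right) = \left(25 + 0\right) \left(-54\right) = 25 \left(-54\right) = -1350$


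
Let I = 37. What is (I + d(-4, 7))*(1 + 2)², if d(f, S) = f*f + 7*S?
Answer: 918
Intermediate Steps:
d(f, S) = f² + 7*S
(I + d(-4, 7))*(1 + 2)² = (37 + ((-4)² + 7*7))*(1 + 2)² = (37 + (16 + 49))*3² = (37 + 65)*9 = 102*9 = 918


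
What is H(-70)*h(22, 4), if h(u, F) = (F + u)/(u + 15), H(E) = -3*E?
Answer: 5460/37 ≈ 147.57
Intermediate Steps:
h(u, F) = (F + u)/(15 + u)
H(-70)*h(22, 4) = (-3*(-70))*((4 + 22)/(15 + 22)) = 210*(26/37) = 5460/37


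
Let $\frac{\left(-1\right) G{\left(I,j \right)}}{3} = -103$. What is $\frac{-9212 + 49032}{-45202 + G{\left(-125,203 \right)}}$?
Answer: $- \frac{39820}{44893} \approx -0.887$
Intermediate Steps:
$G{\left(I,j \right)} = 309$ ($G{\left(I,j \right)} = \left(-3\right) \left(-103\right) = 309$)
$\frac{-9212 + 49032}{-45202 + G{\left(-125,203 \right)}} = \frac{-9212 + 49032}{-45202 + 309} = \frac{39820}{-44893} = 39820 \left(- \frac{1}{44893}\right) = - \frac{39820}{44893}$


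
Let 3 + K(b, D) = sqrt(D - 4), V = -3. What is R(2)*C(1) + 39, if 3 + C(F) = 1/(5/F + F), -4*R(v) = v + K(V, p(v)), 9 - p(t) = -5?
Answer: 919/24 + 17*sqrt(10)/24 ≈ 40.532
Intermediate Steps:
p(t) = 14 (p(t) = 9 - 1*(-5) = 9 + 5 = 14)
K(b, D) = -3 + sqrt(-4 + D) (K(b, D) = -3 + sqrt(D - 4) = -3 + sqrt(-4 + D))
R(v) = 3/4 - v/4 - sqrt(10)/4 (R(v) = -(v + (-3 + sqrt(-4 + 14)))/4 = -(v + (-3 + sqrt(10)))/4 = -(-3 + v + sqrt(10))/4 = 3/4 - v/4 - sqrt(10)/4)
C(F) = -3 + 1/(F + 5/F) (C(F) = -3 + 1/(5/F + F) = -3 + 1/(F + 5/F))
R(2)*C(1) + 39 = (3/4 - 1/4*2 - sqrt(10)/4)*((-15 + 1 - 3*1**2)/(5 + 1**2)) + 39 = (3/4 - 1/2 - sqrt(10)/4)*((-15 + 1 - 3*1)/(5 + 1)) + 39 = (1/4 - sqrt(10)/4)*((-15 + 1 - 3)/6) + 39 = (1/4 - sqrt(10)/4)*((1/6)*(-17)) + 39 = (1/4 - sqrt(10)/4)*(-17/6) + 39 = (-17/24 + 17*sqrt(10)/24) + 39 = 919/24 + 17*sqrt(10)/24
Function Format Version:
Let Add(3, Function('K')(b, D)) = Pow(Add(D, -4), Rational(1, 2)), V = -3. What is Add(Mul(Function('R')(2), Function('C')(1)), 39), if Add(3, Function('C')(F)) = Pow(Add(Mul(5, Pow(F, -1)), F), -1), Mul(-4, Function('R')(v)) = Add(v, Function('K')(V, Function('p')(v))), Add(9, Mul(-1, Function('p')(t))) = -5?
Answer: Add(Rational(919, 24), Mul(Rational(17, 24), Pow(10, Rational(1, 2)))) ≈ 40.532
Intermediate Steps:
Function('p')(t) = 14 (Function('p')(t) = Add(9, Mul(-1, -5)) = Add(9, 5) = 14)
Function('K')(b, D) = Add(-3, Pow(Add(-4, D), Rational(1, 2))) (Function('K')(b, D) = Add(-3, Pow(Add(D, -4), Rational(1, 2))) = Add(-3, Pow(Add(-4, D), Rational(1, 2))))
Function('R')(v) = Add(Rational(3, 4), Mul(Rational(-1, 4), v), Mul(Rational(-1, 4), Pow(10, Rational(1, 2)))) (Function('R')(v) = Mul(Rational(-1, 4), Add(v, Add(-3, Pow(Add(-4, 14), Rational(1, 2))))) = Mul(Rational(-1, 4), Add(v, Add(-3, Pow(10, Rational(1, 2))))) = Mul(Rational(-1, 4), Add(-3, v, Pow(10, Rational(1, 2)))) = Add(Rational(3, 4), Mul(Rational(-1, 4), v), Mul(Rational(-1, 4), Pow(10, Rational(1, 2)))))
Function('C')(F) = Add(-3, Pow(Add(F, Mul(5, Pow(F, -1))), -1)) (Function('C')(F) = Add(-3, Pow(Add(Mul(5, Pow(F, -1)), F), -1)) = Add(-3, Pow(Add(F, Mul(5, Pow(F, -1))), -1)))
Add(Mul(Function('R')(2), Function('C')(1)), 39) = Add(Mul(Add(Rational(3, 4), Mul(Rational(-1, 4), 2), Mul(Rational(-1, 4), Pow(10, Rational(1, 2)))), Mul(Pow(Add(5, Pow(1, 2)), -1), Add(-15, 1, Mul(-3, Pow(1, 2))))), 39) = Add(Mul(Add(Rational(3, 4), Rational(-1, 2), Mul(Rational(-1, 4), Pow(10, Rational(1, 2)))), Mul(Pow(Add(5, 1), -1), Add(-15, 1, Mul(-3, 1)))), 39) = Add(Mul(Add(Rational(1, 4), Mul(Rational(-1, 4), Pow(10, Rational(1, 2)))), Mul(Pow(6, -1), Add(-15, 1, -3))), 39) = Add(Mul(Add(Rational(1, 4), Mul(Rational(-1, 4), Pow(10, Rational(1, 2)))), Mul(Rational(1, 6), -17)), 39) = Add(Mul(Add(Rational(1, 4), Mul(Rational(-1, 4), Pow(10, Rational(1, 2)))), Rational(-17, 6)), 39) = Add(Add(Rational(-17, 24), Mul(Rational(17, 24), Pow(10, Rational(1, 2)))), 39) = Add(Rational(919, 24), Mul(Rational(17, 24), Pow(10, Rational(1, 2))))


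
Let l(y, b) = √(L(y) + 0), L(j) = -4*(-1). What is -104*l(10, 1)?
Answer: -208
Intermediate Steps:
L(j) = 4
l(y, b) = 2 (l(y, b) = √(4 + 0) = √4 = 2)
-104*l(10, 1) = -104*2 = -208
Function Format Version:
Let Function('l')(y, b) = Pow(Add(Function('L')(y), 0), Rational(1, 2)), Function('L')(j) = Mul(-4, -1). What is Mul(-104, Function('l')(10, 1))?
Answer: -208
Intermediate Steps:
Function('L')(j) = 4
Function('l')(y, b) = 2 (Function('l')(y, b) = Pow(Add(4, 0), Rational(1, 2)) = Pow(4, Rational(1, 2)) = 2)
Mul(-104, Function('l')(10, 1)) = Mul(-104, 2) = -208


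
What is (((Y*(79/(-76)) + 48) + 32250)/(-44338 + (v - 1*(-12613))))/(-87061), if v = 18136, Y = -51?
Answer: 189129/6916420508 ≈ 2.7345e-5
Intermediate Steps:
(((Y*(79/(-76)) + 48) + 32250)/(-44338 + (v - 1*(-12613))))/(-87061) = (((-4029/(-76) + 48) + 32250)/(-44338 + (18136 - 1*(-12613))))/(-87061) = (((-4029*(-1)/76 + 48) + 32250)/(-44338 + (18136 + 12613)))*(-1/87061) = (((-51*(-79/76) + 48) + 32250)/(-44338 + 30749))*(-1/87061) = (((4029/76 + 48) + 32250)/(-13589))*(-1/87061) = ((7677/76 + 32250)*(-1/13589))*(-1/87061) = ((2458677/76)*(-1/13589))*(-1/87061) = -2458677/1032764*(-1/87061) = 189129/6916420508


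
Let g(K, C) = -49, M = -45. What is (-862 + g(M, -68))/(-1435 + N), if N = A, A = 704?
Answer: 911/731 ≈ 1.2462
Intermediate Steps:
N = 704
(-862 + g(M, -68))/(-1435 + N) = (-862 - 49)/(-1435 + 704) = -911/(-731) = -911*(-1/731) = 911/731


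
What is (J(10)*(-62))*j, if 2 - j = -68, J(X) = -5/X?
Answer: 2170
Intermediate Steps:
j = 70 (j = 2 - 1*(-68) = 2 + 68 = 70)
(J(10)*(-62))*j = (-5/10*(-62))*70 = (-5*1/10*(-62))*70 = -1/2*(-62)*70 = 31*70 = 2170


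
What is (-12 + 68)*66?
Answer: 3696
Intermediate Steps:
(-12 + 68)*66 = 56*66 = 3696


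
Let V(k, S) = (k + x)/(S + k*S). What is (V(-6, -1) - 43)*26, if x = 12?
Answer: -5434/5 ≈ -1086.8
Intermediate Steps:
V(k, S) = (12 + k)/(S + S*k) (V(k, S) = (k + 12)/(S + k*S) = (12 + k)/(S + S*k))
(V(-6, -1) - 43)*26 = ((12 - 6)/((-1)*(1 - 6)) - 43)*26 = (-1*6/(-5) - 43)*26 = (-1*(-1/5)*6 - 43)*26 = (6/5 - 43)*26 = -209/5*26 = -5434/5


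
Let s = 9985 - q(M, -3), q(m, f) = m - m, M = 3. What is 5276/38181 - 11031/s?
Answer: -368493751/381237285 ≈ -0.96657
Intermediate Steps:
q(m, f) = 0
s = 9985 (s = 9985 - 1*0 = 9985 + 0 = 9985)
5276/38181 - 11031/s = 5276/38181 - 11031/9985 = -368493751/381237285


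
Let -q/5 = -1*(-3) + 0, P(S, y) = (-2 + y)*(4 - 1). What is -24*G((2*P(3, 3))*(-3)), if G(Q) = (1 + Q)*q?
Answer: -6120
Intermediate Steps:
P(S, y) = -6 + 3*y (P(S, y) = (-2 + y)*3 = -6 + 3*y)
q = -15 (q = -5*(-1*(-3) + 0) = -5*(3 + 0) = -5*3 = -15)
G(Q) = -15 - 15*Q (G(Q) = (1 + Q)*(-15) = -15 - 15*Q)
-24*G((2*P(3, 3))*(-3)) = -24*(-15 - 15*2*(-6 + 3*3)*(-3)) = -24*(-15 - 15*2*(-6 + 9)*(-3)) = -24*(-15 - 15*2*3*(-3)) = -24*(-15 - 90*(-3)) = -24*(-15 - 15*(-18)) = -24*(-15 + 270) = -24*255 = -6120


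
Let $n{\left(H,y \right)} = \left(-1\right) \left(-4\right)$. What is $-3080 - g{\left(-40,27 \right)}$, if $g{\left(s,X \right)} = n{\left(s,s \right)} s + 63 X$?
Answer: $-4621$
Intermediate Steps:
$n{\left(H,y \right)} = 4$
$g{\left(s,X \right)} = 4 s + 63 X$
$-3080 - g{\left(-40,27 \right)} = -3080 - \left(4 \left(-40\right) + 63 \cdot 27\right) = -3080 - \left(-160 + 1701\right) = -3080 - 1541 = -4621$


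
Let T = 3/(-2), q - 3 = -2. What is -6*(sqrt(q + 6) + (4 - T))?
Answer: -33 - 6*sqrt(7) ≈ -48.875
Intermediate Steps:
q = 1 (q = 3 - 2 = 1)
T = -3/2 (T = 3*(-1/2) = -3/2 ≈ -1.5000)
-6*(sqrt(q + 6) + (4 - T)) = -6*(sqrt(1 + 6) + (4 - 1*(-3/2))) = -6*(sqrt(7) + (4 + 3/2)) = -6*(sqrt(7) + 11/2) = -6*(11/2 + sqrt(7)) = -33 - 6*sqrt(7)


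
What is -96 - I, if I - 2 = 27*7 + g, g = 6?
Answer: -293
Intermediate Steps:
I = 197 (I = 2 + (27*7 + 6) = 2 + (189 + 6) = 2 + 195 = 197)
-96 - I = -96 - 1*197 = -96 - 197 = -293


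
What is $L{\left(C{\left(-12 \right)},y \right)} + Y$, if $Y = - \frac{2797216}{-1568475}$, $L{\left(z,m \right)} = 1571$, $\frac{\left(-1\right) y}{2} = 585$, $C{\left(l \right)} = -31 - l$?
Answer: $\frac{2466871441}{1568475} \approx 1572.8$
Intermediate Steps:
$y = -1170$ ($y = \left(-2\right) 585 = -1170$)
$Y = \frac{2797216}{1568475}$ ($Y = \left(-2797216\right) \left(- \frac{1}{1568475}\right) = \frac{2797216}{1568475} \approx 1.7834$)
$L{\left(C{\left(-12 \right)},y \right)} + Y = 1571 + \frac{2797216}{1568475} = \frac{2466871441}{1568475}$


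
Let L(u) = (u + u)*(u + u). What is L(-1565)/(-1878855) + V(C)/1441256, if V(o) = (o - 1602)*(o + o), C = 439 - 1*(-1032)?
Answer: -1484395538111/270791104188 ≈ -5.4817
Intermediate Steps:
C = 1471 (C = 439 + 1032 = 1471)
V(o) = 2*o*(-1602 + o) (V(o) = (-1602 + o)*(2*o) = 2*o*(-1602 + o))
L(u) = 4*u² (L(u) = (2*u)*(2*u) = 4*u²)
L(-1565)/(-1878855) + V(C)/1441256 = (4*(-1565)²)/(-1878855) + (2*1471*(-1602 + 1471))/1441256 = (4*2449225)*(-1/1878855) + (2*1471*(-131))*(1/1441256) = 9796900*(-1/1878855) - 385402*1/1441256 = -1959380/375771 - 192701/720628 = -1484395538111/270791104188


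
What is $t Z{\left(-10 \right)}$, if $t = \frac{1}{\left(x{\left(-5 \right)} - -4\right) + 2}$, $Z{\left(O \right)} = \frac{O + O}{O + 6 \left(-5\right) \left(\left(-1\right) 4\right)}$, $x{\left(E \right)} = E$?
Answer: $- \frac{2}{11} \approx -0.18182$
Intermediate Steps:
$Z{\left(O \right)} = \frac{2 O}{120 + O}$ ($Z{\left(O \right)} = \frac{2 O}{O - -120} = \frac{2 O}{O + 120} = \frac{2 O}{120 + O}$)
$t = 1$ ($t = \frac{1}{\left(-5 - -4\right) + 2} = \frac{1}{\left(-5 + 4\right) + 2} = \frac{1}{-1 + 2} = 1^{-1} = 1$)
$t Z{\left(-10 \right)} = 1 \cdot 2 \left(-10\right) \frac{1}{120 - 10} = 1 \cdot 2 \left(-10\right) \frac{1}{110} = 1 \left(- \frac{2}{11}\right) = - \frac{2}{11}$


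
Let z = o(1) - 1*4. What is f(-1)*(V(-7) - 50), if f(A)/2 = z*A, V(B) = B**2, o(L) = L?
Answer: -6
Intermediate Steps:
z = -3 (z = 1 - 1*4 = 1 - 4 = -3)
f(A) = -6*A (f(A) = 2*(-3*A) = -6*A)
f(-1)*(V(-7) - 50) = (-6*(-1))*((-7)**2 - 50) = 6*(49 - 50) = 6*(-1) = -6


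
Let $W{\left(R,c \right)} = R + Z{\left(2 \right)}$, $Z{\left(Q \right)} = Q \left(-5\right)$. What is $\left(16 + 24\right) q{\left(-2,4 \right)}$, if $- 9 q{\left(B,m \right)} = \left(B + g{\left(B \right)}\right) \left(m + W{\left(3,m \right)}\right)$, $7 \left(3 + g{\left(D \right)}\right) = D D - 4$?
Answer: $- \frac{200}{3} \approx -66.667$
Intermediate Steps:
$Z{\left(Q \right)} = - 5 Q$
$g{\left(D \right)} = - \frac{25}{7} + \frac{D^{2}}{7}$ ($g{\left(D \right)} = -3 + \frac{D D - 4}{7} = -3 + \frac{D^{2} - 4}{7} = -3 + \frac{-4 + D^{2}}{7} = -3 + \left(- \frac{4}{7} + \frac{D^{2}}{7}\right) = - \frac{25}{7} + \frac{D^{2}}{7}$)
$W{\left(R,c \right)} = -10 + R$ ($W{\left(R,c \right)} = R - 10 = -10 + R$)
$q{\left(B,m \right)} = - \frac{\left(-7 + m\right) \left(- \frac{25}{7} + B + \frac{B^{2}}{7}\right)}{9}$ ($q{\left(B,m \right)} = - \frac{\left(B + \left(- \frac{25}{7} + \frac{B^{2}}{7}\right)\right) \left(m + \left(-10 + 3\right)\right)}{9} = - \frac{\left(- \frac{25}{7} + B + \frac{B^{2}}{7}\right) \left(m - 7\right)}{9} = - \frac{\left(- \frac{25}{7} + B + \frac{B^{2}}{7}\right) \left(-7 + m\right)}{9} = - \frac{\left(-7 + m\right) \left(- \frac{25}{7} + B + \frac{B^{2}}{7}\right)}{9}$)
$\left(16 + 24\right) q{\left(-2,4 \right)} = \left(16 + 24\right) \left(- \frac{25}{9} + \frac{\left(-2\right)^{2}}{9} + \frac{7}{9} \left(-2\right) - \left(- \frac{2}{9}\right) 4 - \frac{4 \left(-25 + \left(-2\right)^{2}\right)}{63}\right) = 40 \left(- \frac{25}{9} + \frac{1}{9} \cdot 4 - \frac{14}{9} + \frac{8}{9} - \frac{4 \left(-25 + 4\right)}{63}\right) = 40 \left(- \frac{25}{9} + \frac{4}{9} - \frac{14}{9} + \frac{8}{9} - \frac{4}{63} \left(-21\right)\right) = 40 \left(- \frac{25}{9} + \frac{4}{9} - \frac{14}{9} + \frac{8}{9} + \frac{4}{3}\right) = 40 \left(- \frac{5}{3}\right) = - \frac{200}{3}$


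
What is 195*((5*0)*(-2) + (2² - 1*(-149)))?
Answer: 29835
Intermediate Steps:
195*((5*0)*(-2) + (2² - 1*(-149))) = 195*(0*(-2) + (4 + 149)) = 195*(0 + 153) = 195*153 = 29835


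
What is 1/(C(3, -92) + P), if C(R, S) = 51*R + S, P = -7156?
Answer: -1/7095 ≈ -0.00014094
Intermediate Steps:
C(R, S) = S + 51*R
1/(C(3, -92) + P) = 1/((-92 + 51*3) - 7156) = 1/((-92 + 153) - 7156) = 1/(61 - 7156) = 1/(-7095) = -1/7095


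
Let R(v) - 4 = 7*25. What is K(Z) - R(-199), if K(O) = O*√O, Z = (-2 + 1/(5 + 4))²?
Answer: -125578/729 ≈ -172.26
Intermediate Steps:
R(v) = 179 (R(v) = 4 + 7*25 = 4 + 175 = 179)
Z = 289/81 (Z = (-2 + 1/9)² = (-2 + ⅑)² = (-17/9)² = 289/81 ≈ 3.5679)
K(O) = O^(3/2)
K(Z) - R(-199) = (289/81)^(3/2) - 1*179 = 4913/729 - 179 = -125578/729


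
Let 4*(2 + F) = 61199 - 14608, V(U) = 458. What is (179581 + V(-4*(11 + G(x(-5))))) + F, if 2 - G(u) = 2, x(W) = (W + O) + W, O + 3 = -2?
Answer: 766739/4 ≈ 1.9168e+5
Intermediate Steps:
O = -5 (O = -3 - 2 = -5)
x(W) = -5 + 2*W (x(W) = (W - 5) + W = (-5 + W) + W = -5 + 2*W)
G(u) = 0 (G(u) = 2 - 1*2 = 2 - 2 = 0)
F = 46583/4 (F = -2 + (61199 - 14608)/4 = -2 + (¼)*46591 = -2 + 46591/4 = 46583/4 ≈ 11646.)
(179581 + V(-4*(11 + G(x(-5))))) + F = (179581 + 458) + 46583/4 = 180039 + 46583/4 = 766739/4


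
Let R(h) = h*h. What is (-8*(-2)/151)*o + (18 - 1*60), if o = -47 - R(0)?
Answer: -7094/151 ≈ -46.980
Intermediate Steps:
R(h) = h²
o = -47 (o = -47 - 1*0² = -47 - 1*0 = -47 + 0 = -47)
(-8*(-2)/151)*o + (18 - 1*60) = (-8*(-2)/151)*(-47) + (18 - 1*60) = (16*(1/151))*(-47) + (18 - 60) = (16/151)*(-47) - 42 = -752/151 - 42 = -7094/151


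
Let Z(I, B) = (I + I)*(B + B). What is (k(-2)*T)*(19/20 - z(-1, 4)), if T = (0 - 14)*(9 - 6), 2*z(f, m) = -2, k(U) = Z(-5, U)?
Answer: -3276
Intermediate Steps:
Z(I, B) = 4*B*I (Z(I, B) = (2*I)*(2*B) = 4*B*I)
k(U) = -20*U (k(U) = 4*U*(-5) = -20*U)
z(f, m) = -1 (z(f, m) = (½)*(-2) = -1)
T = -42 (T = -14*3 = -42)
(k(-2)*T)*(19/20 - z(-1, 4)) = (-20*(-2)*(-42))*(19/20 - 1*(-1)) = (40*(-42))*(19*(1/20) + 1) = -1680*(19/20 + 1) = -1680*39/20 = -3276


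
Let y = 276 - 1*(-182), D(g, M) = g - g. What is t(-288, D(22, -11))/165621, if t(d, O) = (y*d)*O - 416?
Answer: -416/165621 ≈ -0.0025118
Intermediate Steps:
D(g, M) = 0
y = 458 (y = 276 + 182 = 458)
t(d, O) = -416 + 458*O*d (t(d, O) = (458*d)*O - 416 = 458*O*d - 416 = -416 + 458*O*d)
t(-288, D(22, -11))/165621 = (-416 + 458*0*(-288))/165621 = (-416 + 0)*(1/165621) = -416*1/165621 = -416/165621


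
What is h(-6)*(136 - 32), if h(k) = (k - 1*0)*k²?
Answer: -22464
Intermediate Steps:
h(k) = k³ (h(k) = (k + 0)*k² = k*k² = k³)
h(-6)*(136 - 32) = (-6)³*(136 - 32) = -216*104 = -22464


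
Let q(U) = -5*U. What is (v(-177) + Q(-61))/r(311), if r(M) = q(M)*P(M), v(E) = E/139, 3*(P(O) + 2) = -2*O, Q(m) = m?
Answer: -6492/33934765 ≈ -0.00019131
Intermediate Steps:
P(O) = -2 - 2*O/3 (P(O) = -2 + (-2*O)/3 = -2 - 2*O/3)
v(E) = E/139 (v(E) = E*(1/139) = E/139)
r(M) = -5*M*(-2 - 2*M/3) (r(M) = (-5*M)*(-2 - 2*M/3) = -5*M*(-2 - 2*M/3))
(v(-177) + Q(-61))/r(311) = ((1/139)*(-177) - 61)/(((10/3)*311*(3 + 311))) = (-177/139 - 61)/(((10/3)*311*314)) = -8656/(139*976540/3) = -8656/139*3/976540 = -6492/33934765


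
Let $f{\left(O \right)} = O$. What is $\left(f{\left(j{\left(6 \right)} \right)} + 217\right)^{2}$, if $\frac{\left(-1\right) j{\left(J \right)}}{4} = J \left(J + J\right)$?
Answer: $5041$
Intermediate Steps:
$j{\left(J \right)} = - 8 J^{2}$ ($j{\left(J \right)} = - 4 J \left(J + J\right) = - 4 J 2 J = - 4 \cdot 2 J^{2} = - 8 J^{2}$)
$\left(f{\left(j{\left(6 \right)} \right)} + 217\right)^{2} = \left(- 8 \cdot 6^{2} + 217\right)^{2} = \left(\left(-8\right) 36 + 217\right)^{2} = \left(-288 + 217\right)^{2} = \left(-71\right)^{2} = 5041$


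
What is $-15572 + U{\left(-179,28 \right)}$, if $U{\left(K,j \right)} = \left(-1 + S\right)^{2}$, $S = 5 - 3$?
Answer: $-15571$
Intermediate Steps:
$S = 2$ ($S = 5 - 3 = 2$)
$U{\left(K,j \right)} = 1$ ($U{\left(K,j \right)} = \left(-1 + 2\right)^{2} = 1^{2} = 1$)
$-15572 + U{\left(-179,28 \right)} = -15572 + 1 = -15571$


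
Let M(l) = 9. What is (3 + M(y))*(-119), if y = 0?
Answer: -1428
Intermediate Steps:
(3 + M(y))*(-119) = (3 + 9)*(-119) = 12*(-119) = -1428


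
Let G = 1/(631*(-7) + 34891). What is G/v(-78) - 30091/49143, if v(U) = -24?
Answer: -7335961453/11980670256 ≈ -0.61232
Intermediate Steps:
G = 1/30474 (G = 1/(-4417 + 34891) = 1/30474 ≈ 3.2815e-5)
G/v(-78) - 30091/49143 = (1/30474)/(-24) - 30091/49143 = (1/30474)*(-1/24) - 30091*1/49143 = -1/731376 - 30091/49143 = -7335961453/11980670256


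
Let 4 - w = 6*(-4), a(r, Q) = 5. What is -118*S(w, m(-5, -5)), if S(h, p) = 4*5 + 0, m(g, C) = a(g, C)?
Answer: -2360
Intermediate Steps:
m(g, C) = 5
w = 28 (w = 4 - 6*(-4) = 4 - 1*(-24) = 4 + 24 = 28)
S(h, p) = 20 (S(h, p) = 20 + 0 = 20)
-118*S(w, m(-5, -5)) = -118*20 = -2360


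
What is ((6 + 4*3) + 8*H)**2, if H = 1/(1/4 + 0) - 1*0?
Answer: 2500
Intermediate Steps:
H = 4 (H = 1/(1/4 + 0) + 0 = 1/(1/4) + 0 = 4 + 0 = 4)
((6 + 4*3) + 8*H)**2 = ((6 + 4*3) + 8*4)**2 = ((6 + 12) + 32)**2 = (18 + 32)**2 = 50**2 = 2500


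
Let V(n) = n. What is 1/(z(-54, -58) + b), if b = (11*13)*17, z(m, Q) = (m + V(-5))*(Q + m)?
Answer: 1/9039 ≈ 0.00011063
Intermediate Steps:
z(m, Q) = (-5 + m)*(Q + m) (z(m, Q) = (m - 5)*(Q + m) = (-5 + m)*(Q + m))
b = 2431 (b = 143*17 = 2431)
1/(z(-54, -58) + b) = 1/(((-54)² - 5*(-58) - 5*(-54) - 58*(-54)) + 2431) = 1/((2916 + 290 + 270 + 3132) + 2431) = 1/(6608 + 2431) = 1/9039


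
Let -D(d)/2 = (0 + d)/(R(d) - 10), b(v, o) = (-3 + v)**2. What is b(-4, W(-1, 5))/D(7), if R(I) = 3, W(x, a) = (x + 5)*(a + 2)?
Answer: 49/2 ≈ 24.500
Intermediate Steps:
W(x, a) = (2 + a)*(5 + x) (W(x, a) = (5 + x)*(2 + a) = (2 + a)*(5 + x))
D(d) = 2*d/7 (D(d) = -2*(0 + d)/(3 - 10) = -2*d/(-7) = -2*d*(-1)/7 = -(-2)*d/7 = 2*d/7)
b(-4, W(-1, 5))/D(7) = (-3 - 4)**2/(((2/7)*7)) = (-7)**2/2 = 49*(1/2) = 49/2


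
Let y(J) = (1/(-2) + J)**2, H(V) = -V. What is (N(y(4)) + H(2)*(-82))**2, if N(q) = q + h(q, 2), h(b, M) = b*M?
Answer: 644809/16 ≈ 40301.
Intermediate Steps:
h(b, M) = M*b
y(J) = (-1/2 + J)**2
N(q) = 3*q (N(q) = q + 2*q = 3*q)
(N(y(4)) + H(2)*(-82))**2 = (3*((-1 + 2*4)**2/4) - 1*2*(-82))**2 = (3*((-1 + 8)**2/4) - 2*(-82))**2 = (3*((1/4)*7**2) + 164)**2 = (3*((1/4)*49) + 164)**2 = (3*(49/4) + 164)**2 = (147/4 + 164)**2 = (803/4)**2 = 644809/16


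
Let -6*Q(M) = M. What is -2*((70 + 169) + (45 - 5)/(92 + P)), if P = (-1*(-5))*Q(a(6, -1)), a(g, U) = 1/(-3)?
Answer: -795398/1661 ≈ -478.87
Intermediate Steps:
a(g, U) = -1/3
Q(M) = -M/6
P = 5/18 (P = (-1*(-5))*(-1/6*(-1/3)) = 5*(1/18) = 5/18 ≈ 0.27778)
-2*((70 + 169) + (45 - 5)/(92 + P)) = -2*((70 + 169) + (45 - 5)/(92 + 5/18)) = -2*(239 + 40/(1661/18)) = -2*(239 + 40*(18/1661)) = -2*(239 + 720/1661) = -2*397699/1661 = -795398/1661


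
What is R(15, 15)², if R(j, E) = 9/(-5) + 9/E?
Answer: 36/25 ≈ 1.4400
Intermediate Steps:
R(j, E) = -9/5 + 9/E (R(j, E) = 9*(-⅕) + 9/E = -9/5 + 9/E)
R(15, 15)² = (-9/5 + 9/15)² = (-9/5 + 9*(1/15))² = (-9/5 + ⅗)² = (-6/5)² = 36/25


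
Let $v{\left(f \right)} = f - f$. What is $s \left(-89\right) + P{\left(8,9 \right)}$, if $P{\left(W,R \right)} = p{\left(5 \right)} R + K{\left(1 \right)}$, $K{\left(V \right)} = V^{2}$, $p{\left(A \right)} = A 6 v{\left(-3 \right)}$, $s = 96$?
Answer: $-8543$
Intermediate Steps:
$v{\left(f \right)} = 0$
$p{\left(A \right)} = 0$ ($p{\left(A \right)} = A 6 \cdot 0 = 6 A 0 = 0$)
$P{\left(W,R \right)} = 1$ ($P{\left(W,R \right)} = 0 R + 1^{2} = 0 + 1 = 1$)
$s \left(-89\right) + P{\left(8,9 \right)} = 96 \left(-89\right) + 1 = -8544 + 1 = -8543$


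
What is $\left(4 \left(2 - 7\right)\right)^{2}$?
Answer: $400$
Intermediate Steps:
$\left(4 \left(2 - 7\right)\right)^{2} = \left(4 \left(-5\right)\right)^{2} = \left(-20\right)^{2} = 400$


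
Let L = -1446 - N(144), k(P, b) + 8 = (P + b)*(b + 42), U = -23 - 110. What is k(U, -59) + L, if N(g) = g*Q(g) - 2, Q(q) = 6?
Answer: 948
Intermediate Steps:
U = -133
k(P, b) = -8 + (42 + b)*(P + b) (k(P, b) = -8 + (P + b)*(b + 42) = -8 + (P + b)*(42 + b) = -8 + (42 + b)*(P + b))
N(g) = -2 + 6*g (N(g) = g*6 - 2 = 6*g - 2 = -2 + 6*g)
L = -2308 (L = -1446 - (-2 + 6*144) = -1446 - (-2 + 864) = -1446 - 1*862 = -1446 - 862 = -2308)
k(U, -59) + L = (-8 + (-59)² + 42*(-133) + 42*(-59) - 133*(-59)) - 2308 = (-8 + 3481 - 5586 - 2478 + 7847) - 2308 = 3256 - 2308 = 948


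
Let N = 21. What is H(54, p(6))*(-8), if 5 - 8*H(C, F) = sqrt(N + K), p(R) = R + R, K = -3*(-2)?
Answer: -5 + 3*sqrt(3) ≈ 0.19615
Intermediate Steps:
K = 6
p(R) = 2*R
H(C, F) = 5/8 - 3*sqrt(3)/8 (H(C, F) = 5/8 - sqrt(21 + 6)/8 = 5/8 - 3*sqrt(3)/8)
H(54, p(6))*(-8) = (5/8 - 3*sqrt(3)/8)*(-8) = -5 + 3*sqrt(3)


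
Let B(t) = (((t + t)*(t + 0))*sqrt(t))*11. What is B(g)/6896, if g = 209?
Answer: 480491*sqrt(209)/3448 ≈ 2014.6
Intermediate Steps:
B(t) = 22*t**(5/2) (B(t) = (((2*t)*t)*sqrt(t))*11 = ((2*t**2)*sqrt(t))*11 = (2*t**(5/2))*11 = 22*t**(5/2))
B(g)/6896 = (22*209**(5/2))/6896 = (22*(43681*sqrt(209)))*(1/6896) = (960982*sqrt(209))*(1/6896) = 480491*sqrt(209)/3448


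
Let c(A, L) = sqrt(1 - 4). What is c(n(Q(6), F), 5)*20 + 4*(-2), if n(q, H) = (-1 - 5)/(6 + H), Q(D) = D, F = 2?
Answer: -8 + 20*I*sqrt(3) ≈ -8.0 + 34.641*I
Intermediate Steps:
n(q, H) = -6/(6 + H)
c(A, L) = I*sqrt(3) (c(A, L) = sqrt(-3) = I*sqrt(3))
c(n(Q(6), F), 5)*20 + 4*(-2) = (I*sqrt(3))*20 + 4*(-2) = 20*I*sqrt(3) - 8 = -8 + 20*I*sqrt(3)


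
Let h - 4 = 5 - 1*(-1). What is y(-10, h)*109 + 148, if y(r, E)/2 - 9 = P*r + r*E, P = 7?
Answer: -34950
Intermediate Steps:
h = 10 (h = 4 + (5 - 1*(-1)) = 4 + (5 + 1) = 4 + 6 = 10)
y(r, E) = 18 + 14*r + 2*E*r (y(r, E) = 18 + 2*(7*r + r*E) = 18 + 2*(7*r + E*r) = 18 + (14*r + 2*E*r) = 18 + 14*r + 2*E*r)
y(-10, h)*109 + 148 = (18 + 14*(-10) + 2*10*(-10))*109 + 148 = (18 - 140 - 200)*109 + 148 = -322*109 + 148 = -35098 + 148 = -34950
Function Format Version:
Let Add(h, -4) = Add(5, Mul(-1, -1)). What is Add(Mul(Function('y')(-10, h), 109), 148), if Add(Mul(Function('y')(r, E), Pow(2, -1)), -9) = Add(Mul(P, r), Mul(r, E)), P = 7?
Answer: -34950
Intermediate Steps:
h = 10 (h = Add(4, Add(5, Mul(-1, -1))) = Add(4, Add(5, 1)) = Add(4, 6) = 10)
Function('y')(r, E) = Add(18, Mul(14, r), Mul(2, E, r)) (Function('y')(r, E) = Add(18, Mul(2, Add(Mul(7, r), Mul(r, E)))) = Add(18, Mul(2, Add(Mul(7, r), Mul(E, r)))) = Add(18, Add(Mul(14, r), Mul(2, E, r))) = Add(18, Mul(14, r), Mul(2, E, r)))
Add(Mul(Function('y')(-10, h), 109), 148) = Add(Mul(Add(18, Mul(14, -10), Mul(2, 10, -10)), 109), 148) = Add(Mul(Add(18, -140, -200), 109), 148) = Add(Mul(-322, 109), 148) = Add(-35098, 148) = -34950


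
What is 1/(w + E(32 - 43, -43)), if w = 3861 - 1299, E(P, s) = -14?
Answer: 1/2548 ≈ 0.00039246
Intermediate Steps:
w = 2562
1/(w + E(32 - 43, -43)) = 1/(2562 - 14) = 1/2548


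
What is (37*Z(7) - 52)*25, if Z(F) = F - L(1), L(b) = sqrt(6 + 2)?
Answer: 5175 - 1850*sqrt(2) ≈ 2558.7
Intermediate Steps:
L(b) = 2*sqrt(2) (L(b) = sqrt(8) = 2*sqrt(2))
Z(F) = F - 2*sqrt(2)
(37*Z(7) - 52)*25 = (37*(7 - 2*sqrt(2)) - 52)*25 = ((259 - 74*sqrt(2)) - 52)*25 = (207 - 74*sqrt(2))*25 = 5175 - 1850*sqrt(2)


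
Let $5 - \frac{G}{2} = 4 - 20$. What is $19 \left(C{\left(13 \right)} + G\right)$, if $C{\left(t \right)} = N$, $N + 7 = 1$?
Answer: $684$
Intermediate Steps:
$N = -6$ ($N = -7 + 1 = -6$)
$C{\left(t \right)} = -6$
$G = 42$ ($G = 10 - 2 \left(4 - 20\right) = 10 - -32 = 10 + 32 = 42$)
$19 \left(C{\left(13 \right)} + G\right) = 19 \left(-6 + 42\right) = 19 \cdot 36 = 684$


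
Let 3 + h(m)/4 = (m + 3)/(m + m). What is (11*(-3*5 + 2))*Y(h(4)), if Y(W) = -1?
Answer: 143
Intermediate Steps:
h(m) = -12 + 2*(3 + m)/m (h(m) = -12 + 4*((m + 3)/(m + m)) = -12 + 4*((3 + m)/((2*m))) = -12 + 4*((3 + m)*(1/(2*m))) = -12 + 4*((3 + m)/(2*m)) = -12 + 2*(3 + m)/m)
(11*(-3*5 + 2))*Y(h(4)) = (11*(-3*5 + 2))*(-1) = (11*(-15 + 2))*(-1) = (11*(-13))*(-1) = -143*(-1) = 143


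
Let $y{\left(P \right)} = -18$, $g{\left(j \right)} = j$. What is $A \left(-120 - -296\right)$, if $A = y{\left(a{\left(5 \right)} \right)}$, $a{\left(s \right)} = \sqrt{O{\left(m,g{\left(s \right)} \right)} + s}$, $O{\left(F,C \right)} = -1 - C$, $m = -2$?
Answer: $-3168$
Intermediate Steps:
$a{\left(s \right)} = i$ ($a{\left(s \right)} = \sqrt{\left(-1 - s\right) + s} = \sqrt{-1} = i$)
$A = -18$
$A \left(-120 - -296\right) = - 18 \left(-120 - -296\right) = - 18 \left(-120 + 296\right) = \left(-18\right) 176 = -3168$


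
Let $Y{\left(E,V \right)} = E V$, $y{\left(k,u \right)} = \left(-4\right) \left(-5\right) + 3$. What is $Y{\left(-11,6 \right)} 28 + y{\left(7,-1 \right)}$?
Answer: $-1825$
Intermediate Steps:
$y{\left(k,u \right)} = 23$ ($y{\left(k,u \right)} = 20 + 3 = 23$)
$Y{\left(-11,6 \right)} 28 + y{\left(7,-1 \right)} = \left(-11\right) 6 \cdot 28 + 23 = \left(-66\right) 28 + 23 = -1848 + 23 = -1825$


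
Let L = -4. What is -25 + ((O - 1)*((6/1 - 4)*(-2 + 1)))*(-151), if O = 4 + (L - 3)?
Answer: -1233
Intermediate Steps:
O = -3 (O = 4 + (-4 - 3) = 4 - 7 = -3)
-25 + ((O - 1)*((6/1 - 4)*(-2 + 1)))*(-151) = -25 + ((-3 - 1)*((6/1 - 4)*(-2 + 1)))*(-151) = -25 - 4*(6*1 - 4)*(-1)*(-151) = -25 - 4*(6 - 4)*(-1)*(-151) = -25 - 8*(-1)*(-151) = -25 - 4*(-2)*(-151) = -25 + 8*(-151) = -25 - 1208 = -1233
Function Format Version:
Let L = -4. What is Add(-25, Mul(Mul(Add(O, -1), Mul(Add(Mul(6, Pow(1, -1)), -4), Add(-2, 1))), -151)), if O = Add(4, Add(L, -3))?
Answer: -1233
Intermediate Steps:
O = -3 (O = Add(4, Add(-4, -3)) = Add(4, -7) = -3)
Add(-25, Mul(Mul(Add(O, -1), Mul(Add(Mul(6, Pow(1, -1)), -4), Add(-2, 1))), -151)) = Add(-25, Mul(Mul(Add(-3, -1), Mul(Add(Mul(6, Pow(1, -1)), -4), Add(-2, 1))), -151)) = Add(-25, Mul(Mul(-4, Mul(Add(Mul(6, 1), -4), -1)), -151)) = Add(-25, Mul(Mul(-4, Mul(Add(6, -4), -1)), -151)) = Add(-25, Mul(Mul(-4, Mul(2, -1)), -151)) = Add(-25, Mul(Mul(-4, -2), -151)) = Add(-25, Mul(8, -151)) = Add(-25, -1208) = -1233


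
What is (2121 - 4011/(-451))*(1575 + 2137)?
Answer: 3565680384/451 ≈ 7.9062e+6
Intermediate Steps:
(2121 - 4011/(-451))*(1575 + 2137) = (2121 - 4011*(-1/451))*3712 = (2121 + 4011/451)*3712 = (960582/451)*3712 = 3565680384/451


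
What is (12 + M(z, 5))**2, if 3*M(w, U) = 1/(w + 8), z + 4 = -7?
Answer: 11449/81 ≈ 141.35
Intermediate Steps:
z = -11 (z = -4 - 7 = -11)
M(w, U) = 1/(3*(8 + w)) (M(w, U) = 1/(3*(w + 8)) = 1/(3*(8 + w)))
(12 + M(z, 5))**2 = (12 + 1/(3*(8 - 11)))**2 = (12 + (1/3)/(-3))**2 = (12 + (1/3)*(-1/3))**2 = (12 - 1/9)**2 = (107/9)**2 = 11449/81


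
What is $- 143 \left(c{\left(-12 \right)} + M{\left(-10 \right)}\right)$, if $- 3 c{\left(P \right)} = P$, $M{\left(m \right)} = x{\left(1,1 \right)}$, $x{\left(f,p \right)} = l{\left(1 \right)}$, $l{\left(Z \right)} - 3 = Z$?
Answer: $-1144$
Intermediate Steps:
$l{\left(Z \right)} = 3 + Z$
$x{\left(f,p \right)} = 4$ ($x{\left(f,p \right)} = 3 + 1 = 4$)
$M{\left(m \right)} = 4$
$c{\left(P \right)} = - \frac{P}{3}$
$- 143 \left(c{\left(-12 \right)} + M{\left(-10 \right)}\right) = - 143 \left(\left(- \frac{1}{3}\right) \left(-12\right) + 4\right) = - 143 \left(4 + 4\right) = \left(-143\right) 8 = -1144$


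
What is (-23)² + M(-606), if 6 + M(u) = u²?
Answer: 367759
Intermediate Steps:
M(u) = -6 + u²
(-23)² + M(-606) = (-23)² + (-6 + (-606)²) = 529 + (-6 + 367236) = 529 + 367230 = 367759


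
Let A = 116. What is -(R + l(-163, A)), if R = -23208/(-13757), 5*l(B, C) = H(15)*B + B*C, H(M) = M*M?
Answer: 764539291/68785 ≈ 11115.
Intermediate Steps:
H(M) = M²
l(B, C) = 45*B + B*C/5 (l(B, C) = (15²*B + B*C)/5 = (225*B + B*C)/5 = 45*B + B*C/5)
R = 23208/13757 (R = -23208*(-1/13757) = 23208/13757 ≈ 1.6870)
-(R + l(-163, A)) = -(23208/13757 + (⅕)*(-163)*(225 + 116)) = -(23208/13757 + (⅕)*(-163)*341) = -(23208/13757 - 55583/5) = -1*(-764539291/68785) = 764539291/68785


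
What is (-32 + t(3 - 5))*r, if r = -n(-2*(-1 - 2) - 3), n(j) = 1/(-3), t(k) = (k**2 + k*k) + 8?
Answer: -16/3 ≈ -5.3333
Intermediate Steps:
t(k) = 8 + 2*k**2 (t(k) = (k**2 + k**2) + 8 = 2*k**2 + 8 = 8 + 2*k**2)
n(j) = -1/3
r = 1/3 (r = -1*(-1/3) = 1/3 ≈ 0.33333)
(-32 + t(3 - 5))*r = (-32 + (8 + 2*(3 - 5)**2))*(1/3) = (-32 + (8 + 2*(-2)**2))*(1/3) = (-32 + (8 + 2*4))*(1/3) = (-32 + (8 + 8))*(1/3) = (-32 + 16)*(1/3) = -16*1/3 = -16/3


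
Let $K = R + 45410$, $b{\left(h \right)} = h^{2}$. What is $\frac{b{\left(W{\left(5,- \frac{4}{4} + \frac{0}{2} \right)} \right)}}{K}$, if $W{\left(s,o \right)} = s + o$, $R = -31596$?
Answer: $\frac{8}{6907} \approx 0.0011582$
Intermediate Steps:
$W{\left(s,o \right)} = o + s$
$K = 13814$ ($K = -31596 + 45410 = 13814$)
$\frac{b{\left(W{\left(5,- \frac{4}{4} + \frac{0}{2} \right)} \right)}}{K} = \frac{\left(\left(- \frac{4}{4} + \frac{0}{2}\right) + 5\right)^{2}}{13814} = \left(\left(\left(-4\right) \frac{1}{4} + 0 \cdot \frac{1}{2}\right) + 5\right)^{2} \cdot \frac{1}{13814} = \left(\left(-1 + 0\right) + 5\right)^{2} \cdot \frac{1}{13814} = \left(-1 + 5\right)^{2} \cdot \frac{1}{13814} = 4^{2} \cdot \frac{1}{13814} = 16 \cdot \frac{1}{13814} = \frac{8}{6907}$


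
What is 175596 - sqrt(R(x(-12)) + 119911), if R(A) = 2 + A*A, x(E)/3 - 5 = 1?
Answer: 175596 - sqrt(120237) ≈ 1.7525e+5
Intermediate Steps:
x(E) = 18 (x(E) = 15 + 3*1 = 15 + 3 = 18)
R(A) = 2 + A**2
175596 - sqrt(R(x(-12)) + 119911) = 175596 - sqrt((2 + 18**2) + 119911) = 175596 - sqrt((2 + 324) + 119911) = 175596 - sqrt(326 + 119911) = 175596 - sqrt(120237)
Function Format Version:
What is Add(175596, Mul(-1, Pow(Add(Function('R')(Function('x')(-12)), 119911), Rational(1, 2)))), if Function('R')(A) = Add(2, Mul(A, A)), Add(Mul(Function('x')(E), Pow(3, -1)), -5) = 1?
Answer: Add(175596, Mul(-1, Pow(120237, Rational(1, 2)))) ≈ 1.7525e+5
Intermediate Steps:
Function('x')(E) = 18 (Function('x')(E) = Add(15, Mul(3, 1)) = Add(15, 3) = 18)
Function('R')(A) = Add(2, Pow(A, 2))
Add(175596, Mul(-1, Pow(Add(Function('R')(Function('x')(-12)), 119911), Rational(1, 2)))) = Add(175596, Mul(-1, Pow(Add(Add(2, Pow(18, 2)), 119911), Rational(1, 2)))) = Add(175596, Mul(-1, Pow(Add(Add(2, 324), 119911), Rational(1, 2)))) = Add(175596, Mul(-1, Pow(Add(326, 119911), Rational(1, 2)))) = Add(175596, Mul(-1, Pow(120237, Rational(1, 2))))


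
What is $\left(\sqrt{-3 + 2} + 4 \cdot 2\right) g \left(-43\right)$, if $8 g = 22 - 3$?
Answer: $-817 - \frac{817 i}{8} \approx -817.0 - 102.13 i$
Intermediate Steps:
$g = \frac{19}{8}$ ($g = \frac{22 - 3}{8} = \frac{1}{8} \cdot 19 = \frac{19}{8} \approx 2.375$)
$\left(\sqrt{-3 + 2} + 4 \cdot 2\right) g \left(-43\right) = \left(\sqrt{-3 + 2} + 4 \cdot 2\right) \frac{19}{8} \left(-43\right) = \left(\sqrt{-1} + 8\right) \frac{19}{8} \left(-43\right) = \left(i + 8\right) \frac{19}{8} \left(-43\right) = \left(8 + i\right) \frac{19}{8} \left(-43\right) = \left(19 + \frac{19 i}{8}\right) \left(-43\right) = -817 - \frac{817 i}{8}$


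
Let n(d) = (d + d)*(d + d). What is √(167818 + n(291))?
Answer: √506542 ≈ 711.72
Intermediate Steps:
n(d) = 4*d² (n(d) = (2*d)*(2*d) = 4*d²)
√(167818 + n(291)) = √(167818 + 4*291²) = √(167818 + 4*84681) = √(167818 + 338724) = √506542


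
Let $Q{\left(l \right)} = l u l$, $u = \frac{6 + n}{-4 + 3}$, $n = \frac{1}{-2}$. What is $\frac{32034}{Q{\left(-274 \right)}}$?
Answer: $- \frac{16017}{206459} \approx -0.07758$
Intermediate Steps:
$n = - \frac{1}{2} \approx -0.5$
$u = - \frac{11}{2}$ ($u = \frac{6 - \frac{1}{2}}{-4 + 3} = \frac{11}{2 \left(-1\right)} = \frac{11}{2} \left(-1\right) = - \frac{11}{2} \approx -5.5$)
$Q{\left(l \right)} = - \frac{11 l^{2}}{2}$ ($Q{\left(l \right)} = l \left(- \frac{11}{2}\right) l = - \frac{11 l}{2} l = - \frac{11 l^{2}}{2}$)
$\frac{32034}{Q{\left(-274 \right)}} = \frac{32034}{\left(- \frac{11}{2}\right) \left(-274\right)^{2}} = \frac{32034}{\left(- \frac{11}{2}\right) 75076} = \frac{32034}{-412918} = 32034 \left(- \frac{1}{412918}\right) = - \frac{16017}{206459}$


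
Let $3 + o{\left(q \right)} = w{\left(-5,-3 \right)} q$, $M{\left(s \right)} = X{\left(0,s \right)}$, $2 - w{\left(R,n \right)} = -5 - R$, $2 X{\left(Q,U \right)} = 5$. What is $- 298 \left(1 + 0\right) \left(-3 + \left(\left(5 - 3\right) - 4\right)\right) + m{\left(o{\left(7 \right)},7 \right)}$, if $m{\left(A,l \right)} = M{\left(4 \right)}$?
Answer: $\frac{2985}{2} \approx 1492.5$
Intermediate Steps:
$X{\left(Q,U \right)} = \frac{5}{2}$ ($X{\left(Q,U \right)} = \frac{1}{2} \cdot 5 = \frac{5}{2}$)
$w{\left(R,n \right)} = 7 + R$ ($w{\left(R,n \right)} = 2 - \left(-5 - R\right) = 2 + \left(5 + R\right) = 7 + R$)
$M{\left(s \right)} = \frac{5}{2}$
$o{\left(q \right)} = -3 + 2 q$ ($o{\left(q \right)} = -3 + \left(7 - 5\right) q = -3 + 2 q$)
$m{\left(A,l \right)} = \frac{5}{2}$
$- 298 \left(1 + 0\right) \left(-3 + \left(\left(5 - 3\right) - 4\right)\right) + m{\left(o{\left(7 \right)},7 \right)} = - 298 \left(1 + 0\right) \left(-3 + \left(\left(5 - 3\right) - 4\right)\right) + \frac{5}{2} = - 298 \cdot 1 \left(-3 + \left(2 - 4\right)\right) + \frac{5}{2} = - 298 \cdot 1 \left(-3 - 2\right) + \frac{5}{2} = - 298 \cdot 1 \left(-5\right) + \frac{5}{2} = \left(-298\right) \left(-5\right) + \frac{5}{2} = 1490 + \frac{5}{2} = \frac{2985}{2}$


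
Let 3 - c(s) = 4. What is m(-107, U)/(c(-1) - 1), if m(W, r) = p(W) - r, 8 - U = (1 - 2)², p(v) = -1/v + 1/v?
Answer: 7/2 ≈ 3.5000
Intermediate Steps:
p(v) = 0 (p(v) = -1/v + 1/v = 0)
c(s) = -1 (c(s) = 3 - 1*4 = 3 - 4 = -1)
U = 7 (U = 8 - (1 - 2)² = 8 - 1*(-1)² = 8 - 1*1 = 8 - 1 = 7)
m(W, r) = -r (m(W, r) = 0 - r = -r)
m(-107, U)/(c(-1) - 1) = (-1*7)/(-1 - 1) = -7/(-2) = -7*(-½) = 7/2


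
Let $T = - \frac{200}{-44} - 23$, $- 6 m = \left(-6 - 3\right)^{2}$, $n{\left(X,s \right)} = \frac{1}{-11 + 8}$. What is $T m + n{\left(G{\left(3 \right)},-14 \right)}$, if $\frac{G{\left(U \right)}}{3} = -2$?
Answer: $\frac{16421}{66} \approx 248.8$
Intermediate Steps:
$G{\left(U \right)} = -6$ ($G{\left(U \right)} = 3 \left(-2\right) = -6$)
$n{\left(X,s \right)} = - \frac{1}{3}$ ($n{\left(X,s \right)} = \frac{1}{-3} = - \frac{1}{3}$)
$m = - \frac{27}{2}$ ($m = - \frac{\left(-6 - 3\right)^{2}}{6} = - \frac{\left(-9\right)^{2}}{6} = \left(- \frac{1}{6}\right) 81 = - \frac{27}{2} \approx -13.5$)
$T = - \frac{203}{11}$ ($T = \left(-200\right) \left(- \frac{1}{44}\right) - 23 = \frac{50}{11} - 23 = - \frac{203}{11} \approx -18.455$)
$T m + n{\left(G{\left(3 \right)},-14 \right)} = \left(- \frac{203}{11}\right) \left(- \frac{27}{2}\right) - \frac{1}{3} = \frac{5481}{22} - \frac{1}{3} = \frac{16421}{66}$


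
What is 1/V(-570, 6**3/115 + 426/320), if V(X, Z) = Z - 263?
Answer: -3680/956029 ≈ -0.0038493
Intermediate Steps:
V(X, Z) = -263 + Z
1/V(-570, 6**3/115 + 426/320) = 1/(-263 + (6**3/115 + 426/320)) = 1/(-263 + (216*(1/115) + 426*(1/320))) = 1/(-263 + (216/115 + 213/160)) = 1/(-263 + 11811/3680) = 1/(-956029/3680) = -3680/956029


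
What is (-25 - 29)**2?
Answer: 2916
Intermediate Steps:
(-25 - 29)**2 = (-54)**2 = 2916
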